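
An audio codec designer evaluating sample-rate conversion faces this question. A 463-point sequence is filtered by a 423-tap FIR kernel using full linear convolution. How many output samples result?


Linear convolution output length:
L = N + M - 1
  = 463 + 423 - 1
  = 885 samples

885


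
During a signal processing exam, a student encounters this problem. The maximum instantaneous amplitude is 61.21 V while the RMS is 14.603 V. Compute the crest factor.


Crest factor is the ratio of peak to RMS:
CF = V_peak / V_rms
   = 61.21 / 14.603
   = 4.1916

4.1916


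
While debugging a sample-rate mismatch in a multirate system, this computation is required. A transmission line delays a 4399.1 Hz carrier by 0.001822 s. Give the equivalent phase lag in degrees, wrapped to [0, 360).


Phase shift from frequency and time delay:
phi = 360 * f * t_delay
    = 360 * 4399.1 * 0.001822
    = 2885.46 degrees
    mod 360 = 5.46 degrees

5.46 degrees


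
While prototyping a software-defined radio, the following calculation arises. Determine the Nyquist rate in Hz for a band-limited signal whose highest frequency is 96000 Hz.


The Nyquist rate is twice the maximum frequency component.
fs_min = 2 * fmax
      = 2 * 96000
      = 192000 Hz

192000


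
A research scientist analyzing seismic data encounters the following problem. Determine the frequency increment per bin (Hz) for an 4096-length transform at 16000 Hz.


DFT frequency resolution:
df = fs / N
   = 16000 / 4096
   = 3.9062 Hz

3.9062 Hz


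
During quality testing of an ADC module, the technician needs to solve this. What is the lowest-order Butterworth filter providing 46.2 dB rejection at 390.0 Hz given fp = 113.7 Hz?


Butterworth filter order formula:
n = log10(10^(A/10) - 1) / (2 * log10(f_stop/f_pass))
10^(46.2/10) - 1 = 41685.9383
f_stop/f_pass = 390.0 / 113.7 = 3.4301
n = 4.3153 -> ceil = 5

5


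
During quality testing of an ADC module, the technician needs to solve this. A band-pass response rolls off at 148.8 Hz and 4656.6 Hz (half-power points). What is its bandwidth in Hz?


Bandwidth is the difference of -3dB frequencies:
BW = f_high - f_low
   = 4656.6 - 148.8
   = 4507.8 Hz

4507.8 Hz


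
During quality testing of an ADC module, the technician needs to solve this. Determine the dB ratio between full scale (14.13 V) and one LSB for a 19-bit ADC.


Dynamic range from full-scale to LSB:
V_min = V_max / 2^bits = 14.13 / 2^19
DR = 20 * log10(V_max / V_min)
   = 20 * log10(2^19)
   = 20 * 19 * log10(2)
   = 114.39 dB

114.39 dB


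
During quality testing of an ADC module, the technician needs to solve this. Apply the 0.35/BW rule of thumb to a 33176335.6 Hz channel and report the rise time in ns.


Rise time from bandwidth relationship:
tr = 0.35 / BW
   = 0.35 / 33176335.6
   = 1.054968831e-08 s
   = 10.5497 ns

10.5497 ns


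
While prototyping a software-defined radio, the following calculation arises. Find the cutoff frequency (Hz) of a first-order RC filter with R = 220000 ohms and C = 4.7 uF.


Cutoff frequency of a first-order RC filter:
fc = 1 / (2 * pi * R * C)
C = 4.7 uF = 4.7e-06 F
fc = 1 / (2 * pi * 220000 * 4.7e-06)
   = 1 / 6.4968136076237
   = 0.153922 Hz

0.153922 Hz


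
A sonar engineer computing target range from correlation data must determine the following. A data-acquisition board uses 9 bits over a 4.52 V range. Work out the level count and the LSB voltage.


Step 1 — number of quantization levels:
L = 2^N = 2^9 = 512

Step 2 — LSB step size:
delta = Vfs / L
      = 4.52 / 512
      = 0.00882812 V

Levels = 512; step size = 0.00882812 V


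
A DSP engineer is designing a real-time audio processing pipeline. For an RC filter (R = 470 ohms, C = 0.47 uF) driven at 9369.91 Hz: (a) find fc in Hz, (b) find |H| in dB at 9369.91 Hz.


Step 1 — cutoff frequency:
fc = 1 / (2*pi*R*C)
C = 0.47 uF = 4.7e-07 F
fc = 1 / (2*pi*470*4.7e-07)
   = 720.484 Hz

Step 2 — magnitude at f = 9369.91 Hz:
|H(f)| = 1 / sqrt(1 + (f/fc)^2)
f/fc = 9369.91 / 720.484 = 13.005022
|H| = 1 / sqrt(1 + 169.130597) = 0.0766671
|H|_dB = 20*log10(0.0766671) = -22.31 dB

fc = 720.484 Hz; |H(9369.91 Hz)| = -22.31 dB


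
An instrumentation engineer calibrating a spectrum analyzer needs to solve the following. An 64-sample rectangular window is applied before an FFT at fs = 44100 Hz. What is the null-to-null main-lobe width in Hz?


Main lobe width for a rectangular window:
Width = 2 * fs / N
      = 2 * 44100 / 64
      = 88200 / 64
      = 1378.125 Hz

1378.125 Hz


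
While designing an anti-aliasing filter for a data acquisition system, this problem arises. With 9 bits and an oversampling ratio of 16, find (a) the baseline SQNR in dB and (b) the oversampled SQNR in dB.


Step 1 — baseline SQNR at Nyquist:
SQNR_base = 6.02*N + 1.76
          = 6.02*9 + 1.76
          = 55.94 dB

Step 2 — oversampling processing gain:
G = 10*log10(OSR) = 10*log10(16) = 12.04 dB

Step 3 — total:
SQNR_total = 55.94 + 12.04 = 67.98 dB

Base SQNR = 55.94 dB; oversampled SQNR = 67.98 dB


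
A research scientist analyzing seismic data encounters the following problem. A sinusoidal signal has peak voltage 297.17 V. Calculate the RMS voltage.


RMS voltage for a sinusoidal waveform:
V_rms = V_peak / sqrt(2)
      = 297.17 / 1.414214
      = 210.131 V

210.131 V


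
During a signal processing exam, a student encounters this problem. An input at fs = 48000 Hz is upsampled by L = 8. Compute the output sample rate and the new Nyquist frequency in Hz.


Step 1 — output sample rate after interpolation by L:
fs_out = L * fs_in = 8 * 48000 = 384000 Hz

Step 2 — Nyquist frequency of the output stream:
f_Nyq = fs_out / 2 = 384000 / 2 = 192000.0 Hz

fs_out = 384000 Hz; f_Nyquist = 192000.0 Hz


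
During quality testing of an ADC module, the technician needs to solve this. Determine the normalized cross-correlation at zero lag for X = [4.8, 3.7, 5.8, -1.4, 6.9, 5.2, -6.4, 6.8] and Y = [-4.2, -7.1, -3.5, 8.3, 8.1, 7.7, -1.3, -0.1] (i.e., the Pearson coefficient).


Pearson correlation coefficient (population):
r = cov(X,Y) / (std(X) * std(Y))
Mean X = 3.175, Mean Y = 0.9875
Cov(X,Y) = 0.017188
Std(X) = 4.380853, Std(Y) = 5.787797
r = 0.0007

0.0007


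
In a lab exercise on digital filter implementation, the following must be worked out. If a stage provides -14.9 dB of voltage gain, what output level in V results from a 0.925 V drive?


Output voltage from dB gain:
V_out = V_in * 10^(gain_dB / 20)
      = 0.925 * 10^(-14.9 / 20)
      = 0.925 * 0.179887
      = 0.1664 V

0.1664 V


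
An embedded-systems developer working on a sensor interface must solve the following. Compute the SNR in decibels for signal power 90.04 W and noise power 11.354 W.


SNR in decibels:
SNR = 10 * log10(Ps / Pn)
    = 10 * log10(90.04 / 11.354)
    = 10 * log10(7.9302)
    = 10 * 0.8993
    = 8.99 dB

8.99 dB


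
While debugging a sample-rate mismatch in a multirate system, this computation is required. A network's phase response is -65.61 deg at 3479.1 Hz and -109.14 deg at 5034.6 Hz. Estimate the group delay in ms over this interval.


Group delay from phase difference:
tau = -d(phi)/d(omega)
d(phi) = -43.53 deg = -0.759742 rad
d(omega) = 2*pi*(5034.6 - 3479.1) = 9773.4947 rad/s
tau = -(-0.759742) / 9773.4947
    = 0.0777 ms

0.0777 ms


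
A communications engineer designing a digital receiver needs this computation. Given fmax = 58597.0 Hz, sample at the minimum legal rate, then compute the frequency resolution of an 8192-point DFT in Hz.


Step 1 — Nyquist sampling rate:
fs = 2 * fmax = 2 * 58597.0 = 117194.0 Hz

Step 2 — DFT bin spacing:
df = fs / N = 117194.0 / 8192 = 14.3059 Hz

14.3059 Hz


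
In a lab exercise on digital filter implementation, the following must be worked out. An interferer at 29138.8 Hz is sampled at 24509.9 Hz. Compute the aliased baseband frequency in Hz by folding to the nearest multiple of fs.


Compute the nearest integer multiple of fs to the signal:
n = round(29138.8 / 24509.9) = 1
f_alias = |29138.8 - 1 * 24509.9|
        = |29138.8 - 24509.9|
        = 4628.9 Hz

4628.9


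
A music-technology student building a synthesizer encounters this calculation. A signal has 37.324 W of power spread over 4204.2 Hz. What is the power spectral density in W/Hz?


Power spectral density:
PSD = P / BW
    = 37.324 / 4204.2
    = 0.00887779 W/Hz

0.00887779 W/Hz


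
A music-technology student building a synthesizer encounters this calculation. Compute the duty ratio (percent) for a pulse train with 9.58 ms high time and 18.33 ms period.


Duty cycle as a percentage:
DC = (t_on / T) * 100
   = (9.58 / 18.33) * 100
   = 0.52264 * 100
   = 52.26 %

52.26 %


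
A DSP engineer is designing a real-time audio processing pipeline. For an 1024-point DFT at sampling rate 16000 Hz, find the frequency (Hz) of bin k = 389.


Frequency of DFT bin k:
f_k = k * fs / N
    = 389 * 16000 / 1024
    = 6224000 / 1024
    = 6078.125 Hz

6078.125 Hz


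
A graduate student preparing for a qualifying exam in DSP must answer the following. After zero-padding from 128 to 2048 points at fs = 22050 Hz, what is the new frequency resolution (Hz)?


Frequency resolution after zero-padding:
N_padded = 128 * 16 = 2048
df = fs / N_padded
   = 22050 / 2048
   = 10.7666 Hz

10.7666 Hz


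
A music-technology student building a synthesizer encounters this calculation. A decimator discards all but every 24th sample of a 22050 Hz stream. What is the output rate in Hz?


Decimation reduces the sample rate:
fs_out = fs_in / M
       = 22050 / 24
       = 918.75 Hz

918.75 Hz


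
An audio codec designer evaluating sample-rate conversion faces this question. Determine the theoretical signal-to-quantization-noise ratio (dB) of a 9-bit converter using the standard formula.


Theoretical SNR for a full-scale sinusoid:
SNR = 6.02 * N + 1.76
    = 6.02 * 9 + 1.76
    = 54.18 + 1.76
    = 55.94 dB

55.94 dB


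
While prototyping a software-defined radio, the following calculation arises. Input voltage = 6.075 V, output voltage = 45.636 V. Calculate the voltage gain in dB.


Voltage gain in dB:
G = 20 * log10(Vout / Vin)
  = 20 * log10(45.636 / 6.075)
  = 20 * log10(7.512099)
  = 20 * 0.875761
  = 17.52 dB

17.52 dB


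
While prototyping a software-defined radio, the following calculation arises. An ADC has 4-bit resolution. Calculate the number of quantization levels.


Number of quantization levels = 2^N
= 2^4
= 16

16


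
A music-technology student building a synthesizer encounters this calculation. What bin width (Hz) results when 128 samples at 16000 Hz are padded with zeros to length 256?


Frequency resolution after zero-padding:
N_padded = 128 * 2 = 256
df = fs / N_padded
   = 16000 / 256
   = 62.5 Hz

62.5 Hz


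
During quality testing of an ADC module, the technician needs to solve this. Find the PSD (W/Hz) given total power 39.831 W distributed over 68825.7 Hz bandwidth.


Power spectral density:
PSD = P / BW
    = 39.831 / 68825.7
    = 0.00057872 W/Hz

0.00057872 W/Hz


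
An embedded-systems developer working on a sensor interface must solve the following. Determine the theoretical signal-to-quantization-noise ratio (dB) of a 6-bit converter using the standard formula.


Theoretical SNR for a full-scale sinusoid:
SNR = 6.02 * N + 1.76
    = 6.02 * 6 + 1.76
    = 36.12 + 1.76
    = 37.88 dB

37.88 dB


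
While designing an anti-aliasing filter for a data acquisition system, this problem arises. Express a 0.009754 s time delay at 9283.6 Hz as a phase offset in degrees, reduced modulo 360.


Phase shift from frequency and time delay:
phi = 360 * f * t_delay
    = 360 * 9283.6 * 0.009754
    = 32598.8 degrees
    mod 360 = 198.8 degrees

198.8 degrees


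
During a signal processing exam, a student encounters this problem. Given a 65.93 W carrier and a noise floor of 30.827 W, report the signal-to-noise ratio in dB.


SNR in decibels:
SNR = 10 * log10(Ps / Pn)
    = 10 * log10(65.93 / 30.827)
    = 10 * log10(2.1387)
    = 10 * 0.3302
    = 3.3 dB

3.3 dB


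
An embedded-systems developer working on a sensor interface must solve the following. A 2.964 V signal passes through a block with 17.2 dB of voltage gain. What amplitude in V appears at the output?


Output voltage from dB gain:
V_out = V_in * 10^(gain_dB / 20)
      = 2.964 * 10^(17.2 / 20)
      = 2.964 * 7.24436
      = 21.4723 V

21.4723 V


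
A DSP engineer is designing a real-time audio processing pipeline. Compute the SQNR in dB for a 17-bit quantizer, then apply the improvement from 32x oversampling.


Step 1 — baseline SQNR at Nyquist:
SQNR_base = 6.02*N + 1.76
          = 6.02*17 + 1.76
          = 104.1 dB

Step 2 — oversampling processing gain:
G = 10*log10(OSR) = 10*log10(32) = 15.05 dB

Step 3 — total:
SQNR_total = 104.1 + 15.05 = 119.15 dB

Base SQNR = 104.1 dB; oversampled SQNR = 119.15 dB


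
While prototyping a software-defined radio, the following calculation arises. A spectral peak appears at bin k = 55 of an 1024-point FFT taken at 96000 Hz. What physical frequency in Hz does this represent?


Frequency of DFT bin k:
f_k = k * fs / N
    = 55 * 96000 / 1024
    = 5280000 / 1024
    = 5156.25 Hz

5156.25 Hz


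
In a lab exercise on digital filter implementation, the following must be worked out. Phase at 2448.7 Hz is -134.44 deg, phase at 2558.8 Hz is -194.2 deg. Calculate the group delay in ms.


Group delay from phase difference:
tau = -d(phi)/d(omega)
d(phi) = -59.76 deg = -1.043009 rad
d(omega) = 2*pi*(2558.8 - 2448.7) = 691.7787 rad/s
tau = -(-1.043009) / 691.7787
    = 1.5077 ms

1.5077 ms


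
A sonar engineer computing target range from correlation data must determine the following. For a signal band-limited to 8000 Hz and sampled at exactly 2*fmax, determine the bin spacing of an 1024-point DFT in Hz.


Step 1 — Nyquist sampling rate:
fs = 2 * fmax = 2 * 8000 = 16000 Hz

Step 2 — DFT bin spacing:
df = fs / N = 16000 / 1024 = 15.625 Hz

15.625 Hz


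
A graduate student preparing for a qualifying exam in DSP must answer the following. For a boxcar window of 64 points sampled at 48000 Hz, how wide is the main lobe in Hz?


Main lobe width for a rectangular window:
Width = 2 * fs / N
      = 2 * 48000 / 64
      = 96000 / 64
      = 1500.0 Hz

1500.0 Hz


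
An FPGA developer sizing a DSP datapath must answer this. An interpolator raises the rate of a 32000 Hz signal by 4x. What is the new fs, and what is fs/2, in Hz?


Step 1 — output sample rate after interpolation by L:
fs_out = L * fs_in = 4 * 32000 = 128000 Hz

Step 2 — Nyquist frequency of the output stream:
f_Nyq = fs_out / 2 = 128000 / 2 = 64000.0 Hz

fs_out = 128000 Hz; f_Nyquist = 64000.0 Hz


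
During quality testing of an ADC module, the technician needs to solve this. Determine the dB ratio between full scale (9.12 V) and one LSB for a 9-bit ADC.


Dynamic range from full-scale to LSB:
V_min = V_max / 2^bits = 9.12 / 2^9
DR = 20 * log10(V_max / V_min)
   = 20 * log10(2^9)
   = 20 * 9 * log10(2)
   = 54.19 dB

54.19 dB


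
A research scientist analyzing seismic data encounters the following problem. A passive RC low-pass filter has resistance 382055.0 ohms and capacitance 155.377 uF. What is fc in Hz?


Cutoff frequency of a first-order RC filter:
fc = 1 / (2 * pi * R * C)
C = 155.377 uF = 0.000155377 F
fc = 1 / (2 * pi * 382055.0 * 0.000155377)
   = 1 / 372.98596312352
   = 0.002681 Hz

0.002681 Hz


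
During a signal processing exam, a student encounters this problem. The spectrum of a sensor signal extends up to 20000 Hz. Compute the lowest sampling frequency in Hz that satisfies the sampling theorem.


The Nyquist rate is twice the maximum frequency component.
fs_min = 2 * fmax
      = 2 * 20000
      = 40000 Hz

40000


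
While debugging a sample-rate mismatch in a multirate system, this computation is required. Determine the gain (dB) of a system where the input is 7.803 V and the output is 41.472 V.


Voltage gain in dB:
G = 20 * log10(Vout / Vin)
  = 20 * log10(41.472 / 7.803)
  = 20 * log10(5.314879)
  = 20 * 0.725493
  = 14.51 dB

14.51 dB


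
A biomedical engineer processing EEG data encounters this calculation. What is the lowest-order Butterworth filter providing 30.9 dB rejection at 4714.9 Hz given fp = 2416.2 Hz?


Butterworth filter order formula:
n = log10(10^(A/10) - 1) / (2 * log10(f_stop/f_pass))
10^(30.9/10) - 1 = 1229.2688
f_stop/f_pass = 4714.9 / 2416.2 = 1.9514
n = 5.3207 -> ceil = 6

6


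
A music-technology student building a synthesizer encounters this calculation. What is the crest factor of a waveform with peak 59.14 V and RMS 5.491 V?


Crest factor is the ratio of peak to RMS:
CF = V_peak / V_rms
   = 59.14 / 5.491
   = 10.7704

10.7704


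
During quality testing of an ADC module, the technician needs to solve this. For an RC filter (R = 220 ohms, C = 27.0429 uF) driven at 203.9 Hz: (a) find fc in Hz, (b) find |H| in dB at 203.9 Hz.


Step 1 — cutoff frequency:
fc = 1 / (2*pi*R*C)
C = 27.0429 uF = 2.70429e-05 F
fc = 1 / (2*pi*220*2.70429e-05)
   = 26.7513 Hz

Step 2 — magnitude at f = 203.9 Hz:
|H(f)| = 1 / sqrt(1 + (f/fc)^2)
f/fc = 203.9 / 26.7513 = 7.622059
|H| = 1 / sqrt(1 + 58.095783) = 0.1300834
|H|_dB = 20*log10(0.1300834) = -17.72 dB

fc = 26.7513 Hz; |H(203.9 Hz)| = -17.72 dB


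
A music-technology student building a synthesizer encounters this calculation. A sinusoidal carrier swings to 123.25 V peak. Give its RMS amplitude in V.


RMS voltage for a sinusoidal waveform:
V_rms = V_peak / sqrt(2)
      = 123.25 / 1.414214
      = 87.151 V

87.151 V


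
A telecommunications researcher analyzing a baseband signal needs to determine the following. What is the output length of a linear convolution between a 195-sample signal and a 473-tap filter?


Linear convolution output length:
L = N + M - 1
  = 195 + 473 - 1
  = 667 samples

667


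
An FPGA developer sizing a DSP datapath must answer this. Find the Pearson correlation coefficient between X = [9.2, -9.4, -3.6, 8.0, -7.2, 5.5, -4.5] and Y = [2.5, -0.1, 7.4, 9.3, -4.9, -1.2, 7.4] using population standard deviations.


Pearson correlation coefficient (population):
r = cov(X,Y) / (std(X) * std(Y))
Mean X = -0.2857, Mean Y = 2.9143
Cov(X,Y) = 10.41551
Std(X) = 7.088508, Std(Y) = 4.902894
r = 0.2997

0.2997


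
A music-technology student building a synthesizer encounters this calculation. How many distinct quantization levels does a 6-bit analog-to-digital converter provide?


Number of quantization levels = 2^N
= 2^6
= 64

64


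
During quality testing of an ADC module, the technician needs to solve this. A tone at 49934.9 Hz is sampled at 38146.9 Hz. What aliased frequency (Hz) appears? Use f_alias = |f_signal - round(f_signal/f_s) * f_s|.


Compute the nearest integer multiple of fs to the signal:
n = round(49934.9 / 38146.9) = 1
f_alias = |49934.9 - 1 * 38146.9|
        = |49934.9 - 38146.9|
        = 11788.0 Hz

11788.0


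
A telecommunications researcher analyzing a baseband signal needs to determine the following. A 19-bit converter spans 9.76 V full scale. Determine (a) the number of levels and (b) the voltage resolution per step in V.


Step 1 — number of quantization levels:
L = 2^N = 2^19 = 524288

Step 2 — LSB step size:
delta = Vfs / L
      = 9.76 / 524288
      = 1.862e-05 V

Levels = 524288; step size = 1.862e-05 V


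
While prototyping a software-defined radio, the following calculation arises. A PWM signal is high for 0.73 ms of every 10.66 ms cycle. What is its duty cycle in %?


Duty cycle as a percentage:
DC = (t_on / T) * 100
   = (0.73 / 10.66) * 100
   = 0.06848 * 100
   = 6.85 %

6.85 %


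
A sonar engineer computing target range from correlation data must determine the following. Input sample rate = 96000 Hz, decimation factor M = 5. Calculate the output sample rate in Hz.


Decimation reduces the sample rate:
fs_out = fs_in / M
       = 96000 / 5
       = 19200.0 Hz

19200.0 Hz


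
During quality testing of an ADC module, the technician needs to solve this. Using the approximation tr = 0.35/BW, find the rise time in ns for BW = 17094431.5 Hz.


Rise time from bandwidth relationship:
tr = 0.35 / BW
   = 0.35 / 17094431.5
   = 2.047450364e-08 s
   = 20.4745 ns

20.4745 ns


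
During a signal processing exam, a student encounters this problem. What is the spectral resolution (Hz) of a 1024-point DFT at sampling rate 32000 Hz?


DFT frequency resolution:
df = fs / N
   = 32000 / 1024
   = 31.25 Hz

31.25 Hz


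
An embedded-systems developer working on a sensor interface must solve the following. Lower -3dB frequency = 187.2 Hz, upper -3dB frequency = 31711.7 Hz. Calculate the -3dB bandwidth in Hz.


Bandwidth is the difference of -3dB frequencies:
BW = f_high - f_low
   = 31711.7 - 187.2
   = 31524.5 Hz

31524.5 Hz


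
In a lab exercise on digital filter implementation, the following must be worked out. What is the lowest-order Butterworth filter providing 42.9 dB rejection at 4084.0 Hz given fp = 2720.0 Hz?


Butterworth filter order formula:
n = log10(10^(A/10) - 1) / (2 * log10(f_stop/f_pass))
10^(42.9/10) - 1 = 19497.446
f_stop/f_pass = 4084.0 / 2720.0 = 1.5015
n = 12.1518 -> ceil = 13

13


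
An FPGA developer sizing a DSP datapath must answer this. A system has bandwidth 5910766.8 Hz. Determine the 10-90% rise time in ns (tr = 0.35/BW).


Rise time from bandwidth relationship:
tr = 0.35 / BW
   = 0.35 / 5910766.8
   = 5.921397542e-08 s
   = 59.214 ns

59.214 ns


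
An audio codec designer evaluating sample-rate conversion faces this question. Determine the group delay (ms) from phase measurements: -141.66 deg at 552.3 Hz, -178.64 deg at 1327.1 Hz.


Group delay from phase difference:
tau = -d(phi)/d(omega)
d(phi) = -36.98 deg = -0.645423 rad
d(omega) = 2*pi*(1327.1 - 552.3) = 4868.212 rad/s
tau = -(-0.645423) / 4868.212
    = 0.1326 ms

0.1326 ms


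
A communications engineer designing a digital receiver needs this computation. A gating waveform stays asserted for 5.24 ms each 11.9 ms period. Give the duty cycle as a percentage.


Duty cycle as a percentage:
DC = (t_on / T) * 100
   = (5.24 / 11.9) * 100
   = 0.440336 * 100
   = 44.03 %

44.03 %


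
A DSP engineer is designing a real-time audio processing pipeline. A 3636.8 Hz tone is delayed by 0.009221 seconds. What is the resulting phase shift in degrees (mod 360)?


Phase shift from frequency and time delay:
phi = 360 * f * t_delay
    = 360 * 3636.8 * 0.009221
    = 12072.58 degrees
    mod 360 = 192.58 degrees

192.58 degrees


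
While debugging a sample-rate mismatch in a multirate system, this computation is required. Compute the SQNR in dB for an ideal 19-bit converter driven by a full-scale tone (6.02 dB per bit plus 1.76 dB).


Theoretical SNR for a full-scale sinusoid:
SNR = 6.02 * N + 1.76
    = 6.02 * 19 + 1.76
    = 114.38 + 1.76
    = 116.14 dB

116.14 dB


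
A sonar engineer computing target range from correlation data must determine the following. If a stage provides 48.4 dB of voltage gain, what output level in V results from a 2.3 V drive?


Output voltage from dB gain:
V_out = V_in * 10^(gain_dB / 20)
      = 2.3 * 10^(48.4 / 20)
      = 2.3 * 263.026799
      = 604.9616 V

604.9616 V


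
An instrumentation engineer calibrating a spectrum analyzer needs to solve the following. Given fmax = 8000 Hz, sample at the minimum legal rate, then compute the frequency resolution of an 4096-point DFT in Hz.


Step 1 — Nyquist sampling rate:
fs = 2 * fmax = 2 * 8000 = 16000 Hz

Step 2 — DFT bin spacing:
df = fs / N = 16000 / 4096 = 3.9062 Hz

3.9062 Hz


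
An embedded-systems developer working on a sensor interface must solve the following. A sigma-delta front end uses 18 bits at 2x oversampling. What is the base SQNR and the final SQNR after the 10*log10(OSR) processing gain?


Step 1 — baseline SQNR at Nyquist:
SQNR_base = 6.02*N + 1.76
          = 6.02*18 + 1.76
          = 110.12 dB

Step 2 — oversampling processing gain:
G = 10*log10(OSR) = 10*log10(2) = 3.01 dB

Step 3 — total:
SQNR_total = 110.12 + 3.01 = 113.13 dB

Base SQNR = 110.12 dB; oversampled SQNR = 113.13 dB


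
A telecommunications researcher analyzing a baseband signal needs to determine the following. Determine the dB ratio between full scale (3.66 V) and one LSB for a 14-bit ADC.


Dynamic range from full-scale to LSB:
V_min = V_max / 2^bits = 3.66 / 2^14
DR = 20 * log10(V_max / V_min)
   = 20 * log10(2^14)
   = 20 * 14 * log10(2)
   = 84.29 dB

84.29 dB


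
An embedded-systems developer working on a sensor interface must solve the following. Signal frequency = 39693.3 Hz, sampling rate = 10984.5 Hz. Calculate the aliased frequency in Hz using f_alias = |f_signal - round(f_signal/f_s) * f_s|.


Compute the nearest integer multiple of fs to the signal:
n = round(39693.3 / 10984.5) = 4
f_alias = |39693.3 - 4 * 10984.5|
        = |39693.3 - 43938.0|
        = 4244.7 Hz

4244.7


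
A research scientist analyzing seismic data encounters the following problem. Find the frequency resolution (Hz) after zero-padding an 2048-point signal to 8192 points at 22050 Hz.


Frequency resolution after zero-padding:
N_padded = 2048 * 4 = 8192
df = fs / N_padded
   = 22050 / 8192
   = 2.6917 Hz

2.6917 Hz


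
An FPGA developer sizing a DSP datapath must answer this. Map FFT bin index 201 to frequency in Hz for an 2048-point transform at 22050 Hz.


Frequency of DFT bin k:
f_k = k * fs / N
    = 201 * 22050 / 2048
    = 4432050 / 2048
    = 2164.087 Hz

2164.087 Hz


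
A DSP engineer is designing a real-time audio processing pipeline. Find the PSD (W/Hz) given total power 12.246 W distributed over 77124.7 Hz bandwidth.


Power spectral density:
PSD = P / BW
    = 12.246 / 77124.7
    = 0.00015878 W/Hz

0.00015878 W/Hz


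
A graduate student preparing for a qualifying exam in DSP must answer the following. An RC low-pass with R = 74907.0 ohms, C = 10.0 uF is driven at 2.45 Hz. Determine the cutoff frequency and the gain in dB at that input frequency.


Step 1 — cutoff frequency:
fc = 1 / (2*pi*R*C)
C = 10.0 uF = 1e-05 F
fc = 1 / (2*pi*74907.0*1e-05)
   = 0.21247 Hz

Step 2 — magnitude at f = 2.45 Hz:
|H(f)| = 1 / sqrt(1 + (f/fc)^2)
f/fc = 2.45 / 0.21247 = 11.53104
|H| = 1 / sqrt(1 + 132.964883) = 0.0863982
|H|_dB = 20*log10(0.0863982) = -21.27 dB

fc = 0.21247 Hz; |H(2.45 Hz)| = -21.27 dB


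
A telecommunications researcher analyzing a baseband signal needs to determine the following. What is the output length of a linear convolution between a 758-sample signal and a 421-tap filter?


Linear convolution output length:
L = N + M - 1
  = 758 + 421 - 1
  = 1178 samples

1178


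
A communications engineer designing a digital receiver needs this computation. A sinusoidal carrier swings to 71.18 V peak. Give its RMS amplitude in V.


RMS voltage for a sinusoidal waveform:
V_rms = V_peak / sqrt(2)
      = 71.18 / 1.414214
      = 50.332 V

50.332 V


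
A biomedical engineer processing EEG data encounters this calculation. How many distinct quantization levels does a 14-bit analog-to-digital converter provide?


Number of quantization levels = 2^N
= 2^14
= 16384

16384


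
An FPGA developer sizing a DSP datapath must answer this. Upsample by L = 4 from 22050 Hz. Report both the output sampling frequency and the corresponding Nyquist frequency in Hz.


Step 1 — output sample rate after interpolation by L:
fs_out = L * fs_in = 4 * 22050 = 88200 Hz

Step 2 — Nyquist frequency of the output stream:
f_Nyq = fs_out / 2 = 88200 / 2 = 44100.0 Hz

fs_out = 88200 Hz; f_Nyquist = 44100.0 Hz


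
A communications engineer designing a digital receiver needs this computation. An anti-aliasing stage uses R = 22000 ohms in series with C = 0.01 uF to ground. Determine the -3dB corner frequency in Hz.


Cutoff frequency of a first-order RC filter:
fc = 1 / (2 * pi * R * C)
C = 0.01 uF = 1e-08 F
fc = 1 / (2 * pi * 22000 * 1e-08)
   = 1 / 0.0013823007675795
   = 723.43156 Hz

723.43156 Hz


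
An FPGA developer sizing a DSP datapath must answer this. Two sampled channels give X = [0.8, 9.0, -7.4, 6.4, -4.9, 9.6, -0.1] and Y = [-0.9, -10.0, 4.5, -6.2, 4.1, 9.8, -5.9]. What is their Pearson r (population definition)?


Pearson correlation coefficient (population):
r = cov(X,Y) / (std(X) * std(Y))
Mean X = 1.9143, Mean Y = -0.6571
Cov(X,Y) = -11.473469
Std(X) = 6.186259, Std(Y) = 6.591522
r = -0.2814

-0.2814


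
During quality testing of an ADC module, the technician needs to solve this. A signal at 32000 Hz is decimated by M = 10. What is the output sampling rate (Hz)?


Decimation reduces the sample rate:
fs_out = fs_in / M
       = 32000 / 10
       = 3200.0 Hz

3200.0 Hz


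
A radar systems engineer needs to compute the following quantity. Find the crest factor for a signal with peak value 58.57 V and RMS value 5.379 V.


Crest factor is the ratio of peak to RMS:
CF = V_peak / V_rms
   = 58.57 / 5.379
   = 10.8886

10.8886


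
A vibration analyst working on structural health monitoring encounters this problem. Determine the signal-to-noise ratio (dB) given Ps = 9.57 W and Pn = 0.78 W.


SNR in decibels:
SNR = 10 * log10(Ps / Pn)
    = 10 * log10(9.57 / 0.78)
    = 10 * log10(12.2692)
    = 10 * 1.0888
    = 10.89 dB

10.89 dB


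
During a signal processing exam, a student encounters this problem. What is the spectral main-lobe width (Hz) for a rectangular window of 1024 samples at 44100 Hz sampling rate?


Main lobe width for a rectangular window:
Width = 2 * fs / N
      = 2 * 44100 / 1024
      = 88200 / 1024
      = 86.133 Hz

86.133 Hz


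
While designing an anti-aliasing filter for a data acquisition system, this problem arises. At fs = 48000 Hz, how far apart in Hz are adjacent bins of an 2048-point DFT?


DFT frequency resolution:
df = fs / N
   = 48000 / 2048
   = 23.4375 Hz

23.4375 Hz


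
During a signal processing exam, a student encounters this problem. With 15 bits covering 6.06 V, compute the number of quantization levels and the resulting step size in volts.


Step 1 — number of quantization levels:
L = 2^N = 2^15 = 32768

Step 2 — LSB step size:
delta = Vfs / L
      = 6.06 / 32768
      = 0.00018494 V

Levels = 32768; step size = 0.00018494 V


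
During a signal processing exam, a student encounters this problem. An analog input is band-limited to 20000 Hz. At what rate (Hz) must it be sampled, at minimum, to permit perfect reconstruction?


The Nyquist rate is twice the maximum frequency component.
fs_min = 2 * fmax
      = 2 * 20000
      = 40000 Hz

40000


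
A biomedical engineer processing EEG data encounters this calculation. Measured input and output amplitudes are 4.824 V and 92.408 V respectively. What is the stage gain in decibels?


Voltage gain in dB:
G = 20 * log10(Vout / Vin)
  = 20 * log10(92.408 / 4.824)
  = 20 * log10(19.155887)
  = 20 * 1.282302
  = 25.65 dB

25.65 dB


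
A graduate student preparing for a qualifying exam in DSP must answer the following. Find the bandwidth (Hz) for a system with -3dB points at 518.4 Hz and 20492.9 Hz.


Bandwidth is the difference of -3dB frequencies:
BW = f_high - f_low
   = 20492.9 - 518.4
   = 19974.5 Hz

19974.5 Hz


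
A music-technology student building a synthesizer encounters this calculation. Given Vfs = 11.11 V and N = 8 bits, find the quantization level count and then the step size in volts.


Step 1 — number of quantization levels:
L = 2^N = 2^8 = 256

Step 2 — LSB step size:
delta = Vfs / L
      = 11.11 / 256
      = 0.04339844 V

Levels = 256; step size = 0.04339844 V


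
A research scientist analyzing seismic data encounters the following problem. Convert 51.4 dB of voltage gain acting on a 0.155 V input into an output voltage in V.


Output voltage from dB gain:
V_out = V_in * 10^(gain_dB / 20)
      = 0.155 * 10^(51.4 / 20)
      = 0.155 * 371.535229
      = 57.588 V

57.588 V


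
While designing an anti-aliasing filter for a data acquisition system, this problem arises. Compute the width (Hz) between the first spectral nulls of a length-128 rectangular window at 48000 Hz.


Main lobe width for a rectangular window:
Width = 2 * fs / N
      = 2 * 48000 / 128
      = 96000 / 128
      = 750.0 Hz

750.0 Hz


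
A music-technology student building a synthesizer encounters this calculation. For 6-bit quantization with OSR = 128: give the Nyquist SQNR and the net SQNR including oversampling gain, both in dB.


Step 1 — baseline SQNR at Nyquist:
SQNR_base = 6.02*N + 1.76
          = 6.02*6 + 1.76
          = 37.88 dB

Step 2 — oversampling processing gain:
G = 10*log10(OSR) = 10*log10(128) = 21.07 dB

Step 3 — total:
SQNR_total = 37.88 + 21.07 = 58.95 dB

Base SQNR = 37.88 dB; oversampled SQNR = 58.95 dB


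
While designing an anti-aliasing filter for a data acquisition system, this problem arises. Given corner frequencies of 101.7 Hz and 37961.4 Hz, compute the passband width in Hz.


Bandwidth is the difference of -3dB frequencies:
BW = f_high - f_low
   = 37961.4 - 101.7
   = 37859.7 Hz

37859.7 Hz


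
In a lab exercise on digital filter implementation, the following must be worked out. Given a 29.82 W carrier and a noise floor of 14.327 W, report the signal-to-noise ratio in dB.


SNR in decibels:
SNR = 10 * log10(Ps / Pn)
    = 10 * log10(29.82 / 14.327)
    = 10 * log10(2.0814)
    = 10 * 0.3184
    = 3.18 dB

3.18 dB


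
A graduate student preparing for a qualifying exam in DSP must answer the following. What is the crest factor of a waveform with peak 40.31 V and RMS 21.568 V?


Crest factor is the ratio of peak to RMS:
CF = V_peak / V_rms
   = 40.31 / 21.568
   = 1.869

1.869


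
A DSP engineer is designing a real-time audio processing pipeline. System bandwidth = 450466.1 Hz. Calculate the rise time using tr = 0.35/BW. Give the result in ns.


Rise time from bandwidth relationship:
tr = 0.35 / BW
   = 0.35 / 450466.1
   = 7.769730064e-07 s
   = 776.973 ns

776.973 ns


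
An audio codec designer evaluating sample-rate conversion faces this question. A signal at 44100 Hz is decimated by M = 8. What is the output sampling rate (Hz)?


Decimation reduces the sample rate:
fs_out = fs_in / M
       = 44100 / 8
       = 5512.5 Hz

5512.5 Hz


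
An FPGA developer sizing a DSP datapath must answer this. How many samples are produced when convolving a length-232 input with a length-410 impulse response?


Linear convolution output length:
L = N + M - 1
  = 232 + 410 - 1
  = 641 samples

641


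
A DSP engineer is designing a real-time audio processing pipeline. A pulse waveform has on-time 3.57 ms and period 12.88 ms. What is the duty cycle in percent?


Duty cycle as a percentage:
DC = (t_on / T) * 100
   = (3.57 / 12.88) * 100
   = 0.277174 * 100
   = 27.72 %

27.72 %


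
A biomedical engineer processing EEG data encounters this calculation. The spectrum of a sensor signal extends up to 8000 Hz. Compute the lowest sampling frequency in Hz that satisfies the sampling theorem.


The Nyquist rate is twice the maximum frequency component.
fs_min = 2 * fmax
      = 2 * 8000
      = 16000 Hz

16000


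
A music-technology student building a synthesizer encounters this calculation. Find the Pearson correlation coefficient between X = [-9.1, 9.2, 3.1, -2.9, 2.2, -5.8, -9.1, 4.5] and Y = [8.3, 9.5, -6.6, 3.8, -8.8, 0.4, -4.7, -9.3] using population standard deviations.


Pearson correlation coefficient (population):
r = cov(X,Y) / (std(X) * std(Y))
Mean X = -0.9875, Mean Y = -0.925
Cov(X,Y) = -5.959687
Std(X) = 6.316731, Std(Y) = 7.039842
r = -0.134

-0.134


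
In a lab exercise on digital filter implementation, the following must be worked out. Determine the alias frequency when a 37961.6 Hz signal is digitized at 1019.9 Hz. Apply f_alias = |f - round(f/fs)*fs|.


Compute the nearest integer multiple of fs to the signal:
n = round(37961.6 / 1019.9) = 37
f_alias = |37961.6 - 37 * 1019.9|
        = |37961.6 - 37736.3|
        = 225.3 Hz

225.3


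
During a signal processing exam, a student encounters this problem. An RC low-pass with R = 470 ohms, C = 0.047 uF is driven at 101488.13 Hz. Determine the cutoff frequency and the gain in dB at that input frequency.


Step 1 — cutoff frequency:
fc = 1 / (2*pi*R*C)
C = 0.047 uF = 4.7e-08 F
fc = 1 / (2*pi*470*4.7e-08)
   = 7204.841 Hz

Step 2 — magnitude at f = 101488.13 Hz:
|H(f)| = 1 / sqrt(1 + (f/fc)^2)
f/fc = 101488.13 / 7204.841 = 14.086103
|H| = 1 / sqrt(1 + 198.418298) = 0.0708137
|H|_dB = 20*log10(0.0708137) = -23.0 dB

fc = 7204.841 Hz; |H(101488.13 Hz)| = -23.0 dB


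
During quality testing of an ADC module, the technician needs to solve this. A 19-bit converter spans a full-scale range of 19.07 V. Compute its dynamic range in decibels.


Dynamic range from full-scale to LSB:
V_min = V_max / 2^bits = 19.07 / 2^19
DR = 20 * log10(V_max / V_min)
   = 20 * log10(2^19)
   = 20 * 19 * log10(2)
   = 114.39 dB

114.39 dB


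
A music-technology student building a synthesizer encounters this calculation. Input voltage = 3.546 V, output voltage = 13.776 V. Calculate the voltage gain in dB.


Voltage gain in dB:
G = 20 * log10(Vout / Vin)
  = 20 * log10(13.776 / 3.546)
  = 20 * log10(3.884941)
  = 20 * 0.589384
  = 11.79 dB

11.79 dB


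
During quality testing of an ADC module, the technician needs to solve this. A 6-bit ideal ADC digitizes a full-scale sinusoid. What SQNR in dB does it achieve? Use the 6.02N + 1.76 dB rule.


Theoretical SNR for a full-scale sinusoid:
SNR = 6.02 * N + 1.76
    = 6.02 * 6 + 1.76
    = 36.12 + 1.76
    = 37.88 dB

37.88 dB


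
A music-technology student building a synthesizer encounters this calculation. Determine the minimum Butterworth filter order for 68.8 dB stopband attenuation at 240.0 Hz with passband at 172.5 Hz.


Butterworth filter order formula:
n = log10(10^(A/10) - 1) / (2 * log10(f_stop/f_pass))
10^(68.8/10) - 1 = 7585774.7503
f_stop/f_pass = 240.0 / 172.5 = 1.3913
n = 23.9851 -> ceil = 24

24


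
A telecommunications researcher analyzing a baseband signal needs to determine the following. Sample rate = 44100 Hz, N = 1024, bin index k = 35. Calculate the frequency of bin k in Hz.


Frequency of DFT bin k:
f_k = k * fs / N
    = 35 * 44100 / 1024
    = 1543500 / 1024
    = 1507.324 Hz

1507.324 Hz


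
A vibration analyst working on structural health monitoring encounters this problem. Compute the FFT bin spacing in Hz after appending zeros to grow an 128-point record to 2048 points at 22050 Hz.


Frequency resolution after zero-padding:
N_padded = 128 * 16 = 2048
df = fs / N_padded
   = 22050 / 2048
   = 10.7666 Hz

10.7666 Hz


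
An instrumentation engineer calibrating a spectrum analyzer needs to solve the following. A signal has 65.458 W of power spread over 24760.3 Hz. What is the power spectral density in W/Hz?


Power spectral density:
PSD = P / BW
    = 65.458 / 24760.3
    = 0.00264367 W/Hz

0.00264367 W/Hz


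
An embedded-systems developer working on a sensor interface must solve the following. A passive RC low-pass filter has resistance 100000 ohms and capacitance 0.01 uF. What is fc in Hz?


Cutoff frequency of a first-order RC filter:
fc = 1 / (2 * pi * R * C)
C = 0.01 uF = 1e-08 F
fc = 1 / (2 * pi * 100000 * 1e-08)
   = 1 / 0.0062831853071796
   = 159.154943 Hz

159.154943 Hz


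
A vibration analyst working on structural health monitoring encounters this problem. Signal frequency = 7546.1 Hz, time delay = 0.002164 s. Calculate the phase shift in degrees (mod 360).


Phase shift from frequency and time delay:
phi = 360 * f * t_delay
    = 360 * 7546.1 * 0.002164
    = 5878.71 degrees
    mod 360 = 118.71 degrees

118.71 degrees


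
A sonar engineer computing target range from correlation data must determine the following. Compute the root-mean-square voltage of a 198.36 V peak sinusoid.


RMS voltage for a sinusoidal waveform:
V_rms = V_peak / sqrt(2)
      = 198.36 / 1.414214
      = 140.262 V

140.262 V
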